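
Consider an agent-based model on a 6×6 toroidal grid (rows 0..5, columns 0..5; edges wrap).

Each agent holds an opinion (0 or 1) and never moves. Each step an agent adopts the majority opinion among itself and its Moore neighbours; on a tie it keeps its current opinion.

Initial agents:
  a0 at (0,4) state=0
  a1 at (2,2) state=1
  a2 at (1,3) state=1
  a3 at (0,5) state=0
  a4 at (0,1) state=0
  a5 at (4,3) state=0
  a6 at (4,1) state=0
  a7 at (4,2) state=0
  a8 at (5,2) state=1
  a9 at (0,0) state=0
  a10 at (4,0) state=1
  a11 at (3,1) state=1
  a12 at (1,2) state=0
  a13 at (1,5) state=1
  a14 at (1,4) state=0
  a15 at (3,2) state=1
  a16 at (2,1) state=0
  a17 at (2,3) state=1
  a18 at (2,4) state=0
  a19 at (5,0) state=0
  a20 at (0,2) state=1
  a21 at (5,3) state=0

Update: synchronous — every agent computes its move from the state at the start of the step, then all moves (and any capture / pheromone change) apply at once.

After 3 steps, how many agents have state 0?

t=1: a0@(0,4):0 a1@(2,2):1 a2@(1,3):1 a3@(0,5):0 a4@(0,1):0 a5@(4,3):0 a6@(4,1):1 a7@(4,2):0 a8@(5,2):0 a9@(0,0):0 a10@(4,0):1 a11@(3,1):1 a12@(1,2):1 a13@(1,5):0 a14@(1,4):0 a15@(3,2):1 a16@(2,1):1 a17@(2,3):1 a18@(2,4):1 a19@(5,0):0 a20@(0,2):1 a21@(5,3):0
t=2: (unchanged — steady state)

11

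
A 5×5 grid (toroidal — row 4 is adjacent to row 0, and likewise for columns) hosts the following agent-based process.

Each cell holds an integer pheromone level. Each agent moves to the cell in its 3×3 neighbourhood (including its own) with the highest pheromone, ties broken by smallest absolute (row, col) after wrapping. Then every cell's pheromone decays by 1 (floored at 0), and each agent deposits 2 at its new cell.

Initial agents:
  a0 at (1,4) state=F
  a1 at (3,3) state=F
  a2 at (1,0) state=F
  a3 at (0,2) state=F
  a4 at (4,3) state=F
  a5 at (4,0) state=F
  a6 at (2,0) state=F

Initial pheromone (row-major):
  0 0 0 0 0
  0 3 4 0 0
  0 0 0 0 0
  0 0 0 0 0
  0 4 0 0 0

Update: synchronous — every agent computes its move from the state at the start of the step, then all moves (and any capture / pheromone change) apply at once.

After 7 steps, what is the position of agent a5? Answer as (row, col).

(4, 1)

t=1: a0@(0,0) a1@(2,2) a2@(1,1) a3@(1,2) a4@(0,2) a5@(4,1) a6@(1,1) | pheromone: 2 0 2 0 0 / 0 6 5 0 0 / 0 0 2 0 0 / 0 0 0 0 0 / 0 5 0 0 0
t=2: a0@(1,1) a1@(1,1) a2@(1,1) a3@(1,1) a4@(1,1) a5@(4,1) a6@(1,1) | pheromone: 1 0 1 0 0 / 0 17 4 0 0 / 0 0 1 0 0 / 0 0 0 0 0 / 0 6 0 0 0
t=3: a0@(1,1) a1@(1,1) a2@(1,1) a3@(1,1) a4@(1,1) a5@(4,1) a6@(1,1) | pheromone: 0 0 0 0 0 / 0 28 3 0 0 / 0 0 0 0 0 / 0 0 0 0 0 / 0 7 0 0 0
t=4: a0@(1,1) a1@(1,1) a2@(1,1) a3@(1,1) a4@(1,1) a5@(4,1) a6@(1,1) | pheromone: 0 0 0 0 0 / 0 39 2 0 0 / 0 0 0 0 0 / 0 0 0 0 0 / 0 8 0 0 0
t=5: a0@(1,1) a1@(1,1) a2@(1,1) a3@(1,1) a4@(1,1) a5@(4,1) a6@(1,1) | pheromone: 0 0 0 0 0 / 0 50 1 0 0 / 0 0 0 0 0 / 0 0 0 0 0 / 0 9 0 0 0
t=6: a0@(1,1) a1@(1,1) a2@(1,1) a3@(1,1) a4@(1,1) a5@(4,1) a6@(1,1) | pheromone: 0 0 0 0 0 / 0 61 0 0 0 / 0 0 0 0 0 / 0 0 0 0 0 / 0 10 0 0 0
t=7: a0@(1,1) a1@(1,1) a2@(1,1) a3@(1,1) a4@(1,1) a5@(4,1) a6@(1,1) | pheromone: 0 0 0 0 0 / 0 72 0 0 0 / 0 0 0 0 0 / 0 0 0 0 0 / 0 11 0 0 0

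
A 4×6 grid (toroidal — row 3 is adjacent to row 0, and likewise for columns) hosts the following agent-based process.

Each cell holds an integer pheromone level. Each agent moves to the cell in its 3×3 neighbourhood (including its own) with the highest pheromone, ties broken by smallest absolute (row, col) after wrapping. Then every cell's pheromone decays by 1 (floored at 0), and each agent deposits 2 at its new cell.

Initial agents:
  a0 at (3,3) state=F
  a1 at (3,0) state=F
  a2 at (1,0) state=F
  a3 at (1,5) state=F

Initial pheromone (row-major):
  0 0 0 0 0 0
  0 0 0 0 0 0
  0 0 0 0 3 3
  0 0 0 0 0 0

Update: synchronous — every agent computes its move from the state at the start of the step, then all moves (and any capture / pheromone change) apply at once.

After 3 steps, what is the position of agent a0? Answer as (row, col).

(2, 4)

t=1: a0@(2,4) a1@(2,5) a2@(2,5) a3@(2,4) | pheromone: 0 0 0 0 0 0 / 0 0 0 0 0 0 / 0 0 0 0 6 6 / 0 0 0 0 0 0
t=2: a0@(2,4) a1@(2,4) a2@(2,4) a3@(2,4) | pheromone: 0 0 0 0 0 0 / 0 0 0 0 0 0 / 0 0 0 0 13 5 / 0 0 0 0 0 0
t=3: a0@(2,4) a1@(2,4) a2@(2,4) a3@(2,4) | pheromone: 0 0 0 0 0 0 / 0 0 0 0 0 0 / 0 0 0 0 20 4 / 0 0 0 0 0 0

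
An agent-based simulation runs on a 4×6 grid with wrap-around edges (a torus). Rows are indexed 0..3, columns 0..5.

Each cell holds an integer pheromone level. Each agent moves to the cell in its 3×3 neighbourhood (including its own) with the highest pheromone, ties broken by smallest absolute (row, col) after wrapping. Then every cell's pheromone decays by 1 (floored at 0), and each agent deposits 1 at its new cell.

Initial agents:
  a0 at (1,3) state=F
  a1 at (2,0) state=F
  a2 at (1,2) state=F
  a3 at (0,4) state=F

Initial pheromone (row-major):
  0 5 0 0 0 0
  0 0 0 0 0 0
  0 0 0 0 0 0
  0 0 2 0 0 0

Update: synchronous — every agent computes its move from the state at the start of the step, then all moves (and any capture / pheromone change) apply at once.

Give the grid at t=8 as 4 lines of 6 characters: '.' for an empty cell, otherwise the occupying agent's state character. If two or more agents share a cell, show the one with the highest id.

.F....
......
......
......

t=1: a0@(0,2) a1@(1,0) a2@(0,1) a3@(0,3) | pheromone: 0 5 1 1 0 0 / 1 0 0 0 0 0 / 0 0 0 0 0 0 / 0 0 1 0 0 0
t=2: a0@(0,1) a1@(0,1) a2@(0,1) a3@(0,2) | pheromone: 0 7 1 0 0 0 / 0 0 0 0 0 0 / 0 0 0 0 0 0 / 0 0 0 0 0 0
t=3: a0@(0,1) a1@(0,1) a2@(0,1) a3@(0,1) | pheromone: 0 10 0 0 0 0 / 0 0 0 0 0 0 / 0 0 0 0 0 0 / 0 0 0 0 0 0
t=4: a0@(0,1) a1@(0,1) a2@(0,1) a3@(0,1) | pheromone: 0 13 0 0 0 0 / 0 0 0 0 0 0 / 0 0 0 0 0 0 / 0 0 0 0 0 0
t=5: a0@(0,1) a1@(0,1) a2@(0,1) a3@(0,1) | pheromone: 0 16 0 0 0 0 / 0 0 0 0 0 0 / 0 0 0 0 0 0 / 0 0 0 0 0 0
t=6: a0@(0,1) a1@(0,1) a2@(0,1) a3@(0,1) | pheromone: 0 19 0 0 0 0 / 0 0 0 0 0 0 / 0 0 0 0 0 0 / 0 0 0 0 0 0
t=7: a0@(0,1) a1@(0,1) a2@(0,1) a3@(0,1) | pheromone: 0 22 0 0 0 0 / 0 0 0 0 0 0 / 0 0 0 0 0 0 / 0 0 0 0 0 0
t=8: a0@(0,1) a1@(0,1) a2@(0,1) a3@(0,1) | pheromone: 0 25 0 0 0 0 / 0 0 0 0 0 0 / 0 0 0 0 0 0 / 0 0 0 0 0 0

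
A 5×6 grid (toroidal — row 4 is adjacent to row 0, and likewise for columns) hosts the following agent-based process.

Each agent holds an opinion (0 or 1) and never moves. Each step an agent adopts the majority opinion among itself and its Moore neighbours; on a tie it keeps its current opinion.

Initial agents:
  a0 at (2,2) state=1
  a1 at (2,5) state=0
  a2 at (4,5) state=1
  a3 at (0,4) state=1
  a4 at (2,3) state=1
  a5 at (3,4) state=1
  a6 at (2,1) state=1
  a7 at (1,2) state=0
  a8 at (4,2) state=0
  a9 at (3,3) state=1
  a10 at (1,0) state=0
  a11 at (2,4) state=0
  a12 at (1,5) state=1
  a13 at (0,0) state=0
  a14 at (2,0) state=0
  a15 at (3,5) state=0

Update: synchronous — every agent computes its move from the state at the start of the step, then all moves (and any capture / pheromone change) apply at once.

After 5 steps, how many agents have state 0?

8

t=1: a0@(2,2):1 a1@(2,5):0 a2@(4,5):1 a3@(0,4):1 a4@(2,3):1 a5@(3,4):1 a6@(2,1):0 a7@(1,2):1 a8@(4,2):0 a9@(3,3):1 a10@(1,0):0 a11@(2,4):1 a12@(1,5):0 a13@(0,0):0 a14@(2,0):0 a15@(3,5):0
t=2: (unchanged — steady state)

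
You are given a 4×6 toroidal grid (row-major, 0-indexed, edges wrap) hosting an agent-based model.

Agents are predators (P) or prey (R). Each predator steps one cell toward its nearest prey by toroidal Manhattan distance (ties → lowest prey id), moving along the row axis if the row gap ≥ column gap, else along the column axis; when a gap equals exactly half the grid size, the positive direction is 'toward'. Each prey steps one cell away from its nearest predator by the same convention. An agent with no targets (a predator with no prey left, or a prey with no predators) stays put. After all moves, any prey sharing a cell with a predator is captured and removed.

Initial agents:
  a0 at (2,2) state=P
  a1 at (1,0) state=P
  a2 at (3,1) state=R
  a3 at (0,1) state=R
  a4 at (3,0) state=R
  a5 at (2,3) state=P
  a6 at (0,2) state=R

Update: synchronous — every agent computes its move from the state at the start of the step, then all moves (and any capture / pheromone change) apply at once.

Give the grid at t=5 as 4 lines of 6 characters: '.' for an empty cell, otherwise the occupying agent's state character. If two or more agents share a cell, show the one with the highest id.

t=1: a0@(3,2):P a1@(0,0):P a2@(0,1):R a3@(3,1):R a4@(2,0):R a5@(2,2):P
t=2: a0@(3,1):P a1@(0,1):P a2@(0,2):R a3@(3,0):R a4@(1,0):R a5@(3,2):P
t=3: a0@(3,0):P a1@(0,2):P a2@(0,3):R a3@(3,5):R a4@(2,0):R a5@(0,2):P
t=4: a0@(3,5):P a1@(0,3):P a2@(0,4):R a3@(3,4):R a4@(1,0):R a5@(0,3):P
t=5: a0@(3,4):P a1@(0,4):P a2@(0,5):R a3@(3,3):R a4@(0,0):R a5@(0,4):P

R...PR
......
......
...RP.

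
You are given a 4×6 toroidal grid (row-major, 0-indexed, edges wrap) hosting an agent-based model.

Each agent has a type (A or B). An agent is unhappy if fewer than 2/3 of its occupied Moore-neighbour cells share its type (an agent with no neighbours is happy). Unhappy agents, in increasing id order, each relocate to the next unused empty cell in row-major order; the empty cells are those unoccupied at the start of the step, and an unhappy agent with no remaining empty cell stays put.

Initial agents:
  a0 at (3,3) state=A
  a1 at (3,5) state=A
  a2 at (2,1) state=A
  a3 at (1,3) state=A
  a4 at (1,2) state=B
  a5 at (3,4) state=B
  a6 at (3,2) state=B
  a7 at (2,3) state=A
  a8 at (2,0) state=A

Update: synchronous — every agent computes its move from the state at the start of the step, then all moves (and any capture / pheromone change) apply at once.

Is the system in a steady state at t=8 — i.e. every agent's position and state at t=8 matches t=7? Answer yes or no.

yes

t=1: a0@(0,0):A a1@(0,1):A a2@(0,2):A a3@(0,3):A a4@(0,4):B a5@(0,5):B a6@(1,0):B a7@(1,1):A a8@(2,0):A
t=2: a0@(1,2):A a1@(0,1):A a2@(0,2):A a3@(1,3):A a4@(1,4):B a5@(0,5):B a6@(1,5):B a7@(1,1):A a8@(2,1):A
t=3: (unchanged — steady state)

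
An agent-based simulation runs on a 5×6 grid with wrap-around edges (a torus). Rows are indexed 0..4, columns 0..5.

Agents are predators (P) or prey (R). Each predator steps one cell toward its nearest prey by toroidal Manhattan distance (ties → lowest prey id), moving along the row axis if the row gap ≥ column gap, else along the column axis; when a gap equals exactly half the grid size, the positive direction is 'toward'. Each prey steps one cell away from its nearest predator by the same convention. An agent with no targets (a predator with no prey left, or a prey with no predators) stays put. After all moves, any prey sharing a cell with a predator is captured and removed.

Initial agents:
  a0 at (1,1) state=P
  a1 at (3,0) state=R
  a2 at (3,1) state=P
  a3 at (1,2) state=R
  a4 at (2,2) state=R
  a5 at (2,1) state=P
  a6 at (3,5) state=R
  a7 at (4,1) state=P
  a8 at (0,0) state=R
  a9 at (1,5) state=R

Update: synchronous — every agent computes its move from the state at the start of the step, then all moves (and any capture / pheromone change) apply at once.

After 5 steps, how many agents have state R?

t=1: a0@(1,2):P a1@(3,5):R a2@(3,0):P a3@(1,3):R a4@(2,3):R a5@(2,2):P a6@(3,4):R a7@(3,1):P a8@(4,0):R a9@(1,4):R
t=2: a0@(1,3):P a1@(3,4):R a2@(3,5):P a3@(1,4):R a4@(2,4):R a5@(2,3):P a6@(3,3):R a7@(3,0):P a8@(0,0):R a9@(1,5):R
t=3: a0@(1,4):P a1@(3,3):R a2@(3,4):P a3@(1,5):R a4@(2,5):R a5@(2,4):P a6@(4,3):R a7@(3,5):P a8@(1,0):R a9@(1,0):R
t=4: a0@(1,5):P a1@(3,2):R a2@(3,3):P a3@(1,0):R a4@(2,0):R a5@(2,5):P a6@(0,3):R a7@(2,5):P a8@(1,1):R a9@(1,1):R
t=5: a0@(1,0):P a1@(3,1):R a2@(3,2):P a3@(1,1):R a4@(2,1):R a5@(2,0):P a6@(1,3):R a7@(2,0):P a8@(1,2):R a9@(1,2):R

6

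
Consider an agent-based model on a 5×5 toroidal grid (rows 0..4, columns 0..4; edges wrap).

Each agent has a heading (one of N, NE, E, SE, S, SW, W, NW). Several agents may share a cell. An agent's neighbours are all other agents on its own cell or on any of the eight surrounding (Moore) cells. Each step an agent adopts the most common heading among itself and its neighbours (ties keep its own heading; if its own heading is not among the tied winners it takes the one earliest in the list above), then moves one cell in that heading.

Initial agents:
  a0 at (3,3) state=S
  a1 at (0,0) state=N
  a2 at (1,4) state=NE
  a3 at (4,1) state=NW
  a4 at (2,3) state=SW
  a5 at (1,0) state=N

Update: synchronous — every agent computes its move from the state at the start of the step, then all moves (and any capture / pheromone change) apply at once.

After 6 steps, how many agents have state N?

4

t=1: a0@(4,3):S a1@(4,0):N a2@(0,4):N a3@(3,0):NW a4@(3,2):SW a5@(0,0):N
t=2: a0@(0,3):S a1@(3,0):N a2@(4,4):N a3@(2,4):NW a4@(4,1):SW a5@(4,0):N
t=3: a0@(1,3):S a1@(2,0):N a2@(3,4):N a3@(1,3):NW a4@(3,1):N a5@(3,0):N
t=4: a0@(2,3):S a1@(1,0):N a2@(2,4):N a3@(0,2):NW a4@(2,1):N a5@(2,0):N
t=5: a0@(3,3):S a1@(0,0):N a2@(1,4):N a3@(4,1):NW a4@(1,1):N a5@(1,0):N
t=6: a0@(4,3):S a1@(4,0):N a2@(0,4):N a3@(3,0):NW a4@(0,1):N a5@(0,0):N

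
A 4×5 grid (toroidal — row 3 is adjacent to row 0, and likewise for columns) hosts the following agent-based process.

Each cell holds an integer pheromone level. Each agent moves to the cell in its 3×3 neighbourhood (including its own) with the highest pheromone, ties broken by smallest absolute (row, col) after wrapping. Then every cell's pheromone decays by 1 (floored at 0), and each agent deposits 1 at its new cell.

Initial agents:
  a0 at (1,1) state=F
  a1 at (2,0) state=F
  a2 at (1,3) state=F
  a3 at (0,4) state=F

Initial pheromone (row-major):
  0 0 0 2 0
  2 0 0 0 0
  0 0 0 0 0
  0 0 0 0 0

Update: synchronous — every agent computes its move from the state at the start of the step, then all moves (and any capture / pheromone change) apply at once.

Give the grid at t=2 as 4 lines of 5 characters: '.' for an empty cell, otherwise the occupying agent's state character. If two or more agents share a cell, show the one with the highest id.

...F.
F....
.....
.....

t=1: a0@(1,0) a1@(1,0) a2@(0,3) a3@(0,3) | pheromone: 0 0 0 3 0 / 3 0 0 0 0 / 0 0 0 0 0 / 0 0 0 0 0
t=2: a0@(1,0) a1@(1,0) a2@(0,3) a3@(0,3) | pheromone: 0 0 0 4 0 / 4 0 0 0 0 / 0 0 0 0 0 / 0 0 0 0 0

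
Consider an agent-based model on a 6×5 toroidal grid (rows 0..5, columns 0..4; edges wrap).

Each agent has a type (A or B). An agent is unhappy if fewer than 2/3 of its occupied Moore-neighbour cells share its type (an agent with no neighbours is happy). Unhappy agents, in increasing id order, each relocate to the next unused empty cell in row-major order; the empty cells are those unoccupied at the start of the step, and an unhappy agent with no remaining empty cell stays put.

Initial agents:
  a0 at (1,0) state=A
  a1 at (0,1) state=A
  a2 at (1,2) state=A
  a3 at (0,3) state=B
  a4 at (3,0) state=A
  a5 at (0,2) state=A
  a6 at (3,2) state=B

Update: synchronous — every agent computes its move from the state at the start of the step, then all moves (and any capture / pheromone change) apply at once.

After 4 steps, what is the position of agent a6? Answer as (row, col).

t=1: a0@(1,0):A a1@(0,1):A a2@(1,2):A a3@(0,0):B a4@(3,0):A a5@(0,2):A a6@(3,2):B
t=2: a0@(0,3):A a1@(0,1):A a2@(1,2):A a3@(0,4):B a4@(3,0):A a5@(0,2):A a6@(3,2):B
t=3: a0@(0,3):A a1@(0,1):A a2@(1,2):A a3@(0,0):B a4@(3,0):A a5@(0,2):A a6@(3,2):B
t=4: a0@(0,3):A a1@(0,1):A a2@(1,2):A a3@(0,4):B a4@(3,0):A a5@(0,2):A a6@(3,2):B

(3, 2)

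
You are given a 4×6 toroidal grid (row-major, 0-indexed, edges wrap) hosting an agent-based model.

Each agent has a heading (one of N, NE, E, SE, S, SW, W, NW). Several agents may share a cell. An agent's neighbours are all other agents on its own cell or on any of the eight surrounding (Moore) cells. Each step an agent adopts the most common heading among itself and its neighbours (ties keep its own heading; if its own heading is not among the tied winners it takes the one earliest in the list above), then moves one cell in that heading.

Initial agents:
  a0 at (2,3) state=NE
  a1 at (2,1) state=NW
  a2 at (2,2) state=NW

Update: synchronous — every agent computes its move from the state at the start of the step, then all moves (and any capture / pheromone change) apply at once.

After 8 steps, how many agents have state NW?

t=1: a0@(1,4):NE a1@(1,0):NW a2@(1,1):NW
t=2: a0@(0,5):NE a1@(0,5):NW a2@(0,0):NW
t=3: a0@(3,4):NW a1@(3,4):NW a2@(3,5):NW
t=4: a0@(2,3):NW a1@(2,3):NW a2@(2,4):NW
t=5: a0@(1,2):NW a1@(1,2):NW a2@(1,3):NW
t=6: a0@(0,1):NW a1@(0,1):NW a2@(0,2):NW
t=7: a0@(3,0):NW a1@(3,0):NW a2@(3,1):NW
t=8: a0@(2,5):NW a1@(2,5):NW a2@(2,0):NW

3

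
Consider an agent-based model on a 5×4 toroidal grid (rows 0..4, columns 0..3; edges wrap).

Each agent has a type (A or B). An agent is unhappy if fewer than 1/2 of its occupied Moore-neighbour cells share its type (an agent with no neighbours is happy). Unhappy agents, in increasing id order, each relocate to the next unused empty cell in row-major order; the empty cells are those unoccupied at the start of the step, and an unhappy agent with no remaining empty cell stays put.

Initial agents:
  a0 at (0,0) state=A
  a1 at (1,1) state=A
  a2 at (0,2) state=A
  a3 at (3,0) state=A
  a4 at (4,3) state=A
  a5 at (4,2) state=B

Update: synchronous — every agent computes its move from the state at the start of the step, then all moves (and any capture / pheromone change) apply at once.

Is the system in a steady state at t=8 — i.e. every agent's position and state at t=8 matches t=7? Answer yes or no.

no

t=1: a0@(0,0):A a1@(1,1):A a2@(0,2):A a3@(3,0):A a4@(4,3):A a5@(0,1):B
t=2: a0@(0,0):A a1@(1,1):A a2@(0,2):A a3@(3,0):A a4@(4,3):A a5@(0,3):B
t=3: a0@(0,0):A a1@(1,1):A a2@(0,2):A a3@(3,0):A a4@(4,3):A a5@(0,1):B
t=4: a0@(0,0):A a1@(1,1):A a2@(0,2):A a3@(3,0):A a4@(4,3):A a5@(0,3):B
t=5: a0@(0,0):A a1@(1,1):A a2@(0,2):A a3@(3,0):A a4@(4,3):A a5@(0,1):B
t=6: a0@(0,0):A a1@(1,1):A a2@(0,2):A a3@(3,0):A a4@(4,3):A a5@(0,3):B
t=7: a0@(0,0):A a1@(1,1):A a2@(0,2):A a3@(3,0):A a4@(4,3):A a5@(0,1):B
t=8: a0@(0,0):A a1@(1,1):A a2@(0,2):A a3@(3,0):A a4@(4,3):A a5@(0,3):B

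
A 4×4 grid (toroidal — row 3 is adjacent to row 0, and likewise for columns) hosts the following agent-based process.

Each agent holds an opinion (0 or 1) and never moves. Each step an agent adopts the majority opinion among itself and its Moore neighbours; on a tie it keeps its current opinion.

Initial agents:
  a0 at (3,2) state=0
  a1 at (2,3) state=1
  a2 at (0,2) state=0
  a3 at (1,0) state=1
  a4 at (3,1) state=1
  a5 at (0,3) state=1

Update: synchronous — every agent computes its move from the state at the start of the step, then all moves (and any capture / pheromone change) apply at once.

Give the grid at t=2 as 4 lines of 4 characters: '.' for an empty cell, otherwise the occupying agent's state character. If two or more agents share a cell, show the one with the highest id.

t=1: a0@(3,2):1 a1@(2,3):1 a2@(0,2):0 a3@(1,0):1 a4@(3,1):0 a5@(0,3):1
t=2: (unchanged — steady state)

..01
1...
...1
.01.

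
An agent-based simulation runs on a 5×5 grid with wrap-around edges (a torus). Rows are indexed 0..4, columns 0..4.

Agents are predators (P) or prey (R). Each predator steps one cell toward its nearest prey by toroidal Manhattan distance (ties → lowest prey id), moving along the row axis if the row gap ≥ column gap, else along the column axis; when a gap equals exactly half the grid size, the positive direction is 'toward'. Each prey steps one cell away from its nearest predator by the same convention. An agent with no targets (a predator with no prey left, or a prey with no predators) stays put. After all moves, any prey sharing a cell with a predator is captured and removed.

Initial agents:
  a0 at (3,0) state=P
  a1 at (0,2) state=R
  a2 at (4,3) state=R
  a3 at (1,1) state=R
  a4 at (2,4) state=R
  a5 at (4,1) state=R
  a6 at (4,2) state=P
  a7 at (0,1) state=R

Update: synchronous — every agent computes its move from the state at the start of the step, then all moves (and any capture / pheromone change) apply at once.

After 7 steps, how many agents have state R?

5

t=1: a0@(2,0):P a1@(1,2):R a2@(4,4):R a3@(0,1):R a4@(1,4):R a5@(4,0):R a6@(0,2):P a7@(1,1):R
t=2: a0@(1,0):P a1@(2,2):R a2@(0,4):R a3@(0,0):R a4@(0,4):R a5@(0,0):R a6@(1,2):P a7@(0,1):R
t=3: a0@(0,0):P a1@(3,2):R a2@(4,4):R a3@(4,0):R a4@(4,4):R a5@(4,0):R a6@(2,2):P a7@(4,1):R
t=4: a0@(4,0):P a1@(4,2):R a2@(3,4):R a3@(3,0):R a4@(3,4):R a5@(3,0):R a6@(3,2):P a7@(3,1):R
t=5: a0@(3,0):P a1@(0,2):R a2@(2,4):R a3@(2,0):R a4@(2,4):R a5@(2,0):R a6@(4,2):P
t=6: a0@(2,0):P a1@(1,2):R a2@(1,4):R a3@(1,0):R a4@(1,4):R a5@(1,0):R a6@(0,2):P
t=7: a0@(1,0):P a1@(2,2):R a2@(0,4):R a3@(0,0):R a4@(0,4):R a5@(0,0):R a6@(1,2):P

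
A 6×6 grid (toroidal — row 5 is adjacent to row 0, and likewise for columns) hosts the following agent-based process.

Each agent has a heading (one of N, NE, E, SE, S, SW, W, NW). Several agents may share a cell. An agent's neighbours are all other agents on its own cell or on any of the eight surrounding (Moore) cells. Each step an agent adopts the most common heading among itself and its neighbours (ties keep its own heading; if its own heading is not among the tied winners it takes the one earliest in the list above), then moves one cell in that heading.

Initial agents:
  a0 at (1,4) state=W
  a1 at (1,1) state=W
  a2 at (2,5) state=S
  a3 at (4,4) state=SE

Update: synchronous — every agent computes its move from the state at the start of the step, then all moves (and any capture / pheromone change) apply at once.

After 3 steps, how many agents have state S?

1

t=1: a0@(1,3):W a1@(1,0):W a2@(3,5):S a3@(5,5):SE
t=2: a0@(1,2):W a1@(1,5):W a2@(4,5):S a3@(0,0):SE
t=3: a0@(1,1):W a1@(1,4):W a2@(5,5):S a3@(1,1):SE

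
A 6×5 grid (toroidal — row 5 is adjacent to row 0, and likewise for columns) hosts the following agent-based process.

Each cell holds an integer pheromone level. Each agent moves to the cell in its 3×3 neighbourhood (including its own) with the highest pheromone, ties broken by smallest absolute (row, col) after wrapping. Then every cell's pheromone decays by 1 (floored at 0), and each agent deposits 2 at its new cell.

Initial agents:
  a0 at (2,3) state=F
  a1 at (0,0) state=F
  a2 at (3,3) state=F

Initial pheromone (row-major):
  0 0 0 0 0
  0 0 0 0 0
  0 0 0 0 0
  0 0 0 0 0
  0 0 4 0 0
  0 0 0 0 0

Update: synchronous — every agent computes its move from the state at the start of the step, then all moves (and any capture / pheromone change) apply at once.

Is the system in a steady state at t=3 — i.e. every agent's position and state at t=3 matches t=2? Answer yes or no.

yes

t=1: a0@(1,2) a1@(0,0) a2@(4,2) | pheromone: 2 0 0 0 0 / 0 0 2 0 0 / 0 0 0 0 0 / 0 0 0 0 0 / 0 0 5 0 0 / 0 0 0 0 0
t=2: a0@(1,2) a1@(0,0) a2@(4,2) | pheromone: 3 0 0 0 0 / 0 0 3 0 0 / 0 0 0 0 0 / 0 0 0 0 0 / 0 0 6 0 0 / 0 0 0 0 0
t=3: a0@(1,2) a1@(0,0) a2@(4,2) | pheromone: 4 0 0 0 0 / 0 0 4 0 0 / 0 0 0 0 0 / 0 0 0 0 0 / 0 0 7 0 0 / 0 0 0 0 0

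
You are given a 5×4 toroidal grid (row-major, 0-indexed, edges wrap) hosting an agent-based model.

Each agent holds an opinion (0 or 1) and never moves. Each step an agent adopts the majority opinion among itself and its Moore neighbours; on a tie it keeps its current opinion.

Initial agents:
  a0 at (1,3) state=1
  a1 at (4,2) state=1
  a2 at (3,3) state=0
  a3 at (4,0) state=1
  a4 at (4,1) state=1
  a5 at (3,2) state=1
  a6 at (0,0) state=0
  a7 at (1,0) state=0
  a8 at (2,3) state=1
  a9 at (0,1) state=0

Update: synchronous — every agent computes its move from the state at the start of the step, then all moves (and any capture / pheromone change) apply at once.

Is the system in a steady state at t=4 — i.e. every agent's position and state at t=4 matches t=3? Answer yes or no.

yes

t=1: a0@(1,3):1 a1@(4,2):1 a2@(3,3):1 a3@(4,0):0 a4@(4,1):1 a5@(3,2):1 a6@(0,0):0 a7@(1,0):0 a8@(2,3):1 a9@(0,1):0
t=2: (unchanged — steady state)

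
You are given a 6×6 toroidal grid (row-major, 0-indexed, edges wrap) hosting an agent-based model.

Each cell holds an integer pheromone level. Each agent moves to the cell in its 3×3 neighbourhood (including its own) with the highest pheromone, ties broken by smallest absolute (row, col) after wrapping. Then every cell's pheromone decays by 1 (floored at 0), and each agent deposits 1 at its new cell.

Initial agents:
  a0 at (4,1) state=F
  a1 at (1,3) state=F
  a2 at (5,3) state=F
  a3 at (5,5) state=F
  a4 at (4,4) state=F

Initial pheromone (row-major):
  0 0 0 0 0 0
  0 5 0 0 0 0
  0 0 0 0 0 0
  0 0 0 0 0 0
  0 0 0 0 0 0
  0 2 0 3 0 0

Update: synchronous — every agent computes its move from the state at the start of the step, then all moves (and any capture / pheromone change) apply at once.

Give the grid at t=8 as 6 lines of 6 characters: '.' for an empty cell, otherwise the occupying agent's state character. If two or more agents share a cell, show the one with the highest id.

......
.F....
......
......
......
.F.F..

t=1: a0@(5,1) a1@(0,2) a2@(5,3) a3@(0,0) a4@(5,3) | pheromone: 1 0 1 0 0 0 / 0 4 0 0 0 0 / 0 0 0 0 0 0 / 0 0 0 0 0 0 / 0 0 0 0 0 0 / 0 2 0 4 0 0
t=2: a0@(5,1) a1@(1,1) a2@(5,3) a3@(1,1) a4@(5,3) | pheromone: 0 0 0 0 0 0 / 0 5 0 0 0 0 / 0 0 0 0 0 0 / 0 0 0 0 0 0 / 0 0 0 0 0 0 / 0 2 0 5 0 0
t=3: a0@(5,1) a1@(1,1) a2@(5,3) a3@(1,1) a4@(5,3) | pheromone: 0 0 0 0 0 0 / 0 6 0 0 0 0 / 0 0 0 0 0 0 / 0 0 0 0 0 0 / 0 0 0 0 0 0 / 0 2 0 6 0 0
t=4: a0@(5,1) a1@(1,1) a2@(5,3) a3@(1,1) a4@(5,3) | pheromone: 0 0 0 0 0 0 / 0 7 0 0 0 0 / 0 0 0 0 0 0 / 0 0 0 0 0 0 / 0 0 0 0 0 0 / 0 2 0 7 0 0
t=5: a0@(5,1) a1@(1,1) a2@(5,3) a3@(1,1) a4@(5,3) | pheromone: 0 0 0 0 0 0 / 0 8 0 0 0 0 / 0 0 0 0 0 0 / 0 0 0 0 0 0 / 0 0 0 0 0 0 / 0 2 0 8 0 0
t=6: a0@(5,1) a1@(1,1) a2@(5,3) a3@(1,1) a4@(5,3) | pheromone: 0 0 0 0 0 0 / 0 9 0 0 0 0 / 0 0 0 0 0 0 / 0 0 0 0 0 0 / 0 0 0 0 0 0 / 0 2 0 9 0 0
t=7: a0@(5,1) a1@(1,1) a2@(5,3) a3@(1,1) a4@(5,3) | pheromone: 0 0 0 0 0 0 / 0 10 0 0 0 0 / 0 0 0 0 0 0 / 0 0 0 0 0 0 / 0 0 0 0 0 0 / 0 2 0 10 0 0
t=8: a0@(5,1) a1@(1,1) a2@(5,3) a3@(1,1) a4@(5,3) | pheromone: 0 0 0 0 0 0 / 0 11 0 0 0 0 / 0 0 0 0 0 0 / 0 0 0 0 0 0 / 0 0 0 0 0 0 / 0 2 0 11 0 0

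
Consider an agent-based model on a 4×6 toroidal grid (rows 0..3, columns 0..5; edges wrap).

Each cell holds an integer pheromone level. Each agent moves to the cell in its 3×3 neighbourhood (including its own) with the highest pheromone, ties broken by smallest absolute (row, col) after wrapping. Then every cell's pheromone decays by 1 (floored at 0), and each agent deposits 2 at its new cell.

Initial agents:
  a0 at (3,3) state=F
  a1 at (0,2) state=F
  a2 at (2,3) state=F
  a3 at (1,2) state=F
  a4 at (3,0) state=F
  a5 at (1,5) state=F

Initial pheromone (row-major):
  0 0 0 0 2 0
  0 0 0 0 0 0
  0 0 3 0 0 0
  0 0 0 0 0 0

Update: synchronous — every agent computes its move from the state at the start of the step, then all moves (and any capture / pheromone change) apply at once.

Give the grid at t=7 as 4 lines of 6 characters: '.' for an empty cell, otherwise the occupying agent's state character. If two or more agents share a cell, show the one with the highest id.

t=1: a0@(2,2) a1@(0,1) a2@(2,2) a3@(2,2) a4@(0,0) a5@(0,4) | pheromone: 2 2 0 0 3 0 / 0 0 0 0 0 0 / 0 0 8 0 0 0 / 0 0 0 0 0 0
t=2: a0@(2,2) a1@(0,0) a2@(2,2) a3@(2,2) a4@(0,0) a5@(0,4) | pheromone: 5 1 0 0 4 0 / 0 0 0 0 0 0 / 0 0 13 0 0 0 / 0 0 0 0 0 0
t=3: a0@(2,2) a1@(0,0) a2@(2,2) a3@(2,2) a4@(0,0) a5@(0,4) | pheromone: 8 0 0 0 5 0 / 0 0 0 0 0 0 / 0 0 18 0 0 0 / 0 0 0 0 0 0
t=4: a0@(2,2) a1@(0,0) a2@(2,2) a3@(2,2) a4@(0,0) a5@(0,4) | pheromone: 11 0 0 0 6 0 / 0 0 0 0 0 0 / 0 0 23 0 0 0 / 0 0 0 0 0 0
t=5: a0@(2,2) a1@(0,0) a2@(2,2) a3@(2,2) a4@(0,0) a5@(0,4) | pheromone: 14 0 0 0 7 0 / 0 0 0 0 0 0 / 0 0 28 0 0 0 / 0 0 0 0 0 0
t=6: a0@(2,2) a1@(0,0) a2@(2,2) a3@(2,2) a4@(0,0) a5@(0,4) | pheromone: 17 0 0 0 8 0 / 0 0 0 0 0 0 / 0 0 33 0 0 0 / 0 0 0 0 0 0
t=7: a0@(2,2) a1@(0,0) a2@(2,2) a3@(2,2) a4@(0,0) a5@(0,4) | pheromone: 20 0 0 0 9 0 / 0 0 0 0 0 0 / 0 0 38 0 0 0 / 0 0 0 0 0 0

F...F.
......
..F...
......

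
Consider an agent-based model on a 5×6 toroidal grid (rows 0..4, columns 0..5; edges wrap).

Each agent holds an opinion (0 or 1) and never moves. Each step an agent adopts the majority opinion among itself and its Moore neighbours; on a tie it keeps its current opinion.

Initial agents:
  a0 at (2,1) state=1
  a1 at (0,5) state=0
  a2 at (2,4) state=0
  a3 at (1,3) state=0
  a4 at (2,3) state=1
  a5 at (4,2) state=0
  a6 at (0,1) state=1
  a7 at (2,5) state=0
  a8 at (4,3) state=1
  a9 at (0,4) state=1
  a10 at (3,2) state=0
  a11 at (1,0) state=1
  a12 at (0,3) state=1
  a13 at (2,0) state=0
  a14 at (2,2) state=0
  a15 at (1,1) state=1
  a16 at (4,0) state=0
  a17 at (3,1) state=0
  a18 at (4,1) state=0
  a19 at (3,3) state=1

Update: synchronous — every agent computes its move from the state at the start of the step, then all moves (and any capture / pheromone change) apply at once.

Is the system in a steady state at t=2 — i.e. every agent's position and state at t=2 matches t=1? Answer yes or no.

no

t=1: a0@(2,1):0 a1@(0,5):0 a2@(2,4):0 a3@(1,3):0 a4@(2,3):0 a5@(4,2):0 a6@(0,1):1 a7@(2,5):0 a8@(4,3):1 a9@(0,4):1 a10@(3,2):0 a11@(1,0):1 a12@(0,3):1 a13@(2,0):0 a14@(2,2):0 a15@(1,1):1 a16@(4,0):0 a17@(3,1):0 a18@(4,1):0 a19@(3,3):0
t=2: a0@(2,1):0 a1@(0,5):0 a2@(2,4):0 a3@(1,3):0 a4@(2,3):0 a5@(4,2):0 a6@(0,1):1 a7@(2,5):0 a8@(4,3):1 a9@(0,4):1 a10@(3,2):0 a11@(1,0):0 a12@(0,3):1 a13@(2,0):0 a14@(2,2):0 a15@(1,1):1 a16@(4,0):0 a17@(3,1):0 a18@(4,1):0 a19@(3,3):0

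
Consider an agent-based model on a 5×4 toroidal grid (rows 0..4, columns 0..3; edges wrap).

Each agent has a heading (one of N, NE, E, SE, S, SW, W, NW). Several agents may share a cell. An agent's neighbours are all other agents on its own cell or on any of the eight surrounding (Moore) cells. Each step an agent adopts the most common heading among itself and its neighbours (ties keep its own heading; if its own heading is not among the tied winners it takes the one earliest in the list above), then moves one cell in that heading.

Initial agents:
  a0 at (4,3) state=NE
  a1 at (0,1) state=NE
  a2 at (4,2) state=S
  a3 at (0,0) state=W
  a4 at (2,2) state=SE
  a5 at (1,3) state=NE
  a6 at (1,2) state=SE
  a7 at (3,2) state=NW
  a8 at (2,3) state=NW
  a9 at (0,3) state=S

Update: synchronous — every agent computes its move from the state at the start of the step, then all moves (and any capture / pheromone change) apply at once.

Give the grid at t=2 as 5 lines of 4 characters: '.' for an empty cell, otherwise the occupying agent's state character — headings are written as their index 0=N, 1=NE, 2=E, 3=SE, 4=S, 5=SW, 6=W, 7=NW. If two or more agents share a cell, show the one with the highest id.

....
7.44
..44
3311
3...

t=1: a0@(0,3):S a1@(4,2):NE a2@(0,2):S a3@(4,1):NE a4@(3,3):SE a5@(2,0):SE a6@(2,3):SE a7@(2,1):NW a8@(1,2):NW a9@(1,3):S
t=2: a0@(1,3):S a1@(3,3):NE a2@(1,2):S a3@(3,2):NE a4@(4,0):SE a5@(3,1):SE a6@(3,0):SE a7@(1,0):NW a8@(2,2):S a9@(2,3):S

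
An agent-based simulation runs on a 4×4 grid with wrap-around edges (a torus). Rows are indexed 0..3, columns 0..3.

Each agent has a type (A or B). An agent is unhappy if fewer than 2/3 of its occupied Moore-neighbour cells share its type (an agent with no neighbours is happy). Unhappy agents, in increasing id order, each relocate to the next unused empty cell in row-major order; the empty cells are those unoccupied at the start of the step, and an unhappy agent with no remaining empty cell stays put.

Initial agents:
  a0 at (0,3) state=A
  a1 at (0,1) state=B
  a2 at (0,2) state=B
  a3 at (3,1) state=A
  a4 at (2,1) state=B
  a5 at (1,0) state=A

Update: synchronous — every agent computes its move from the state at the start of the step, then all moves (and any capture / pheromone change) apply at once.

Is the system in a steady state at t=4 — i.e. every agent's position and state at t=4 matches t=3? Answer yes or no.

t=1: a0@(0,0):A a1@(1,1):B a2@(1,2):B a3@(1,3):A a4@(2,0):B a5@(2,2):A
t=2: a0@(0,1):A a1@(0,2):B a2@(0,3):B a3@(1,0):A a4@(2,1):B a5@(2,3):A
t=3: a0@(0,0):A a1@(1,1):B a2@(1,2):B a3@(1,3):A a4@(2,0):B a5@(2,3):A
t=4: a0@(0,1):A a1@(1,1):B a2@(0,2):B a3@(0,3):A a4@(1,0):B a5@(2,1):A

no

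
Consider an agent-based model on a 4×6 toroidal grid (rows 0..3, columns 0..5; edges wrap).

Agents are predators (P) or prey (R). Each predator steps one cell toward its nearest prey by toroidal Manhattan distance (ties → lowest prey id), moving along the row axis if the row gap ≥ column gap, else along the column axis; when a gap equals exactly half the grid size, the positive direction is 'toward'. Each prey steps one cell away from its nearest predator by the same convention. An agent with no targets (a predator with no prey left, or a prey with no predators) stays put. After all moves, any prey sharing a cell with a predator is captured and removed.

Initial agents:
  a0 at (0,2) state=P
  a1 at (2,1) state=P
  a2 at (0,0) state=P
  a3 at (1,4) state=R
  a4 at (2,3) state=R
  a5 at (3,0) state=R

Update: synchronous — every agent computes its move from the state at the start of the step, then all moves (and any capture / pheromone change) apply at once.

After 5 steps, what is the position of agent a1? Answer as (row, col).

(3, 5)

t=1: a0@(0,3):P a1@(2,2):P a2@(3,0):P a3@(1,5):R a4@(2,4):R a5@(2,0):R
t=2: a0@(0,4):P a1@(2,3):P a2@(2,0):P a3@(1,0):R a4@(2,5):R a5@(1,0):R
t=3: a0@(0,5):P a1@(2,4):P a2@(1,0):P a3@(0,0):R a5@(0,0):R
t=4: a0@(0,0):P a1@(3,4):P a2@(0,0):P a3@(0,1):R a5@(0,1):R
t=5: a0@(0,1):P a1@(3,5):P a2@(0,1):P a3@(0,2):R a5@(0,2):R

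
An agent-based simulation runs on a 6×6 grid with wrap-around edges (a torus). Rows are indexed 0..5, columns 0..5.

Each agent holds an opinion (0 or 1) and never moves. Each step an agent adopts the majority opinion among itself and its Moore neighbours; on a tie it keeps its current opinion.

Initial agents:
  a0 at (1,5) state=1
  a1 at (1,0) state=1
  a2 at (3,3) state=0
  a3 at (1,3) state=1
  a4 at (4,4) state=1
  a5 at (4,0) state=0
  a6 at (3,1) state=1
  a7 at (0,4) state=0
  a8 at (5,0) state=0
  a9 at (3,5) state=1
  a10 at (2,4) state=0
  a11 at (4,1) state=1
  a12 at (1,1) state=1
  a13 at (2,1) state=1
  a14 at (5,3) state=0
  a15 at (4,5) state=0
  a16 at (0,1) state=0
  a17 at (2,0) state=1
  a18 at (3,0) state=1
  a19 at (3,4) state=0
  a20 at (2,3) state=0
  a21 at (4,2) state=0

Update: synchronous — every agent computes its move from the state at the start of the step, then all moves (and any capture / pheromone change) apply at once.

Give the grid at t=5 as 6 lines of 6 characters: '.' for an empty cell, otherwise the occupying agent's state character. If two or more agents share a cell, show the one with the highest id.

t=1: a0@(1,5):1 a1@(1,0):1 a2@(3,3):0 a3@(1,3):0 a4@(4,4):0 a5@(4,0):1 a6@(3,1):1 a7@(0,4):0 a8@(5,0):0 a9@(3,5):1 a10@(2,4):0 a11@(4,1):1 a12@(1,1):1 a13@(2,1):1 a14@(5,3):0 a15@(4,5):0 a16@(0,1):0 a17@(2,0):1 a18@(3,0):1 a19@(3,4):0 a20@(2,3):0 a21@(4,2):0
t=2: (unchanged — steady state)

.0..0.
11.0.1
11.00.
11.001
110.00
0..0..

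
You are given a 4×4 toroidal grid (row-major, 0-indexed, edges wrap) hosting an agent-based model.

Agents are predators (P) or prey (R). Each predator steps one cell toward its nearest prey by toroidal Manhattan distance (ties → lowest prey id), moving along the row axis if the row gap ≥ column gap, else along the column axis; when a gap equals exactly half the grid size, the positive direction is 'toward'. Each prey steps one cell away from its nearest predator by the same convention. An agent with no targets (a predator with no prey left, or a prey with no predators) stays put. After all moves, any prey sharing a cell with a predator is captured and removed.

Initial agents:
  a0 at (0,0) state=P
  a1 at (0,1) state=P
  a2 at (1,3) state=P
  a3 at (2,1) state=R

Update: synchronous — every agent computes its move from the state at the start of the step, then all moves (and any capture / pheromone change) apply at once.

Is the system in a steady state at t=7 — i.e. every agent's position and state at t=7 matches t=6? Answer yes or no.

t=1: a0@(1,0):P a1@(1,1):P a2@(1,0):P
t=2: (unchanged — steady state)

yes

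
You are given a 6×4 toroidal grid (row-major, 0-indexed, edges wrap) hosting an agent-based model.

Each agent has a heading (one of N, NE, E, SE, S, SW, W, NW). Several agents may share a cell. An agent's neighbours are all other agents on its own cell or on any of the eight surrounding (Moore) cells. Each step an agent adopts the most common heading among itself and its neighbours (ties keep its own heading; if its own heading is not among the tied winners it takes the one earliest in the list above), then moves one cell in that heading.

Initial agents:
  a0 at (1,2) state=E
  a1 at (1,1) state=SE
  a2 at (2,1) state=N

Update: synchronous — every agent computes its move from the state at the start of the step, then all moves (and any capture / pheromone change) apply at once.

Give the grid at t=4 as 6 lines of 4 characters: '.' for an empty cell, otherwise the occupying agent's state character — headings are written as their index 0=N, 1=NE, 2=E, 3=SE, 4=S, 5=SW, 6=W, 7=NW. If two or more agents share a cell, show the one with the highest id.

....
..2.
....
....
.0..
.3..

t=1: a0@(1,3):E a1@(2,2):SE a2@(1,1):N
t=2: a0@(1,0):E a1@(3,3):SE a2@(0,1):N
t=3: a0@(1,1):E a1@(4,0):SE a2@(5,1):N
t=4: a0@(1,2):E a1@(5,1):SE a2@(4,1):N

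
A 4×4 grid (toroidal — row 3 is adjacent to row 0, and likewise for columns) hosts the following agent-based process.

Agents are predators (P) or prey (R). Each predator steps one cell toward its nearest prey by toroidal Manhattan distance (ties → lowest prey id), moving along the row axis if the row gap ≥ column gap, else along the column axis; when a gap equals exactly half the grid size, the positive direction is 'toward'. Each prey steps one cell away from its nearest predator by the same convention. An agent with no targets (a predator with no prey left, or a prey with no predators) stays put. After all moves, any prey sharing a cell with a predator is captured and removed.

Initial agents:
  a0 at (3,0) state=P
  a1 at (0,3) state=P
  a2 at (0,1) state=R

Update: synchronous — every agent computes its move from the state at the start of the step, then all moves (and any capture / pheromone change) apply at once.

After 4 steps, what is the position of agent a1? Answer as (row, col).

(3, 0)

t=1: a0@(0,0):P a1@(0,0):P a2@(1,1):R
t=2: a0@(1,0):P a1@(1,0):P a2@(2,1):R
t=3: a0@(2,0):P a1@(2,0):P a2@(3,1):R
t=4: a0@(3,0):P a1@(3,0):P a2@(0,1):R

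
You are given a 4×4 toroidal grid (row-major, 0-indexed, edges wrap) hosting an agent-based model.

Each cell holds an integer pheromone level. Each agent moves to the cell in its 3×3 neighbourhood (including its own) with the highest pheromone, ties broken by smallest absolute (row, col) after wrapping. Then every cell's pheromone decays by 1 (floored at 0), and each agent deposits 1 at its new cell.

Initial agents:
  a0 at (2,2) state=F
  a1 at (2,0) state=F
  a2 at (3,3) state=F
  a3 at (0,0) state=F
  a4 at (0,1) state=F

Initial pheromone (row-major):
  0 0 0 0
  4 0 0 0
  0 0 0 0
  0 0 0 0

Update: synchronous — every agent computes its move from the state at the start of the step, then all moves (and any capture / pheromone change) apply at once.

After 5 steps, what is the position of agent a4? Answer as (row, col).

t=1: a0@(1,1) a1@(1,0) a2@(0,0) a3@(1,0) a4@(1,0) | pheromone: 1 0 0 0 / 6 1 0 0 / 0 0 0 0 / 0 0 0 0
t=2: a0@(1,0) a1@(1,0) a2@(1,0) a3@(1,0) a4@(1,0) | pheromone: 0 0 0 0 / 10 0 0 0 / 0 0 0 0 / 0 0 0 0
t=3: a0@(1,0) a1@(1,0) a2@(1,0) a3@(1,0) a4@(1,0) | pheromone: 0 0 0 0 / 14 0 0 0 / 0 0 0 0 / 0 0 0 0
t=4: a0@(1,0) a1@(1,0) a2@(1,0) a3@(1,0) a4@(1,0) | pheromone: 0 0 0 0 / 18 0 0 0 / 0 0 0 0 / 0 0 0 0
t=5: a0@(1,0) a1@(1,0) a2@(1,0) a3@(1,0) a4@(1,0) | pheromone: 0 0 0 0 / 22 0 0 0 / 0 0 0 0 / 0 0 0 0

(1, 0)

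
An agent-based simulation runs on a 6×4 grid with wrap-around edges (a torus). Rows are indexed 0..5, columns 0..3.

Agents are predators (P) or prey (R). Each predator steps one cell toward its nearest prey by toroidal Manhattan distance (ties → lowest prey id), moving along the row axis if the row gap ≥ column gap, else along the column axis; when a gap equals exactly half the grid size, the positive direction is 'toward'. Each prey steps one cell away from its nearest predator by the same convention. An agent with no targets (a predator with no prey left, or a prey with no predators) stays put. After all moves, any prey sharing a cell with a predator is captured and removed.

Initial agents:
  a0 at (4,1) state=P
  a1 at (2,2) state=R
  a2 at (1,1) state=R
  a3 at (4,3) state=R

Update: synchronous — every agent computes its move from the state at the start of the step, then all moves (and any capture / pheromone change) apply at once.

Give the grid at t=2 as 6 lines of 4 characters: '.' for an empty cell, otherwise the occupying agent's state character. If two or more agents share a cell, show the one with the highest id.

t=1: a0@(4,2):P a1@(1,2):R a2@(0,1):R
t=2: a0@(5,2):P a1@(0,2):R a2@(1,1):R

..R.
.R..
....
....
....
..P.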